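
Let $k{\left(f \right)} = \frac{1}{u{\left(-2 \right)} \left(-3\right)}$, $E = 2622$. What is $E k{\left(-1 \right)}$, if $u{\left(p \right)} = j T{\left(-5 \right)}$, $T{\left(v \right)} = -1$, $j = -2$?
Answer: $-437$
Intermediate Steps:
$u{\left(p \right)} = 2$ ($u{\left(p \right)} = \left(-2\right) \left(-1\right) = 2$)
$k{\left(f \right)} = - \frac{1}{6}$ ($k{\left(f \right)} = \frac{1}{2 \left(-3\right)} = \frac{1}{-6} = - \frac{1}{6}$)
$E k{\left(-1 \right)} = 2622 \left(- \frac{1}{6}\right) = -437$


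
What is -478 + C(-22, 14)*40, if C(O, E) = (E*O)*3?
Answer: -37438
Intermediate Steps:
C(O, E) = 3*E*O
-478 + C(-22, 14)*40 = -478 + (3*14*(-22))*40 = -478 - 924*40 = -478 - 36960 = -37438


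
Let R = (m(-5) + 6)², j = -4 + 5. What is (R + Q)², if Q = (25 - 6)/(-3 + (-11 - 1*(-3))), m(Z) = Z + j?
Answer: 625/121 ≈ 5.1653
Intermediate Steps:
j = 1
m(Z) = 1 + Z (m(Z) = Z + 1 = 1 + Z)
R = 4 (R = ((1 - 5) + 6)² = (-4 + 6)² = 2² = 4)
Q = -19/11 (Q = 19/(-3 + (-11 + 3)) = 19/(-3 - 8) = 19/(-11) = 19*(-1/11) = -19/11 ≈ -1.7273)
(R + Q)² = (4 - 19/11)² = (25/11)² = 625/121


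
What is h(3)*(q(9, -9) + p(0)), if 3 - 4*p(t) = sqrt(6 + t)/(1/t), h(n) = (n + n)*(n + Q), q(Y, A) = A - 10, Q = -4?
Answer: 219/2 ≈ 109.50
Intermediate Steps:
q(Y, A) = -10 + A
h(n) = 2*n*(-4 + n) (h(n) = (n + n)*(n - 4) = (2*n)*(-4 + n) = 2*n*(-4 + n))
p(t) = 3/4 - t*sqrt(6 + t)/4 (p(t) = 3/4 - sqrt(6 + t)/(4*(1/t)) = 3/4 - sqrt(6 + t)*t/4 = 3/4 - t*sqrt(6 + t)/4)
h(3)*(q(9, -9) + p(0)) = (2*3*(-4 + 3))*((-10 - 9) + (3/4 - 1/4*0*sqrt(6 + 0))) = (2*3*(-1))*(-19 + (3/4 - 1/4*0*sqrt(6))) = -6*(-19 + (3/4 + 0)) = -6*(-19 + 3/4) = -6*(-73/4) = 219/2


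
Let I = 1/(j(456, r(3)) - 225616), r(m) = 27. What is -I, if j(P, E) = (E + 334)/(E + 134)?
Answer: 161/36323815 ≈ 4.4324e-6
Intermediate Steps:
j(P, E) = (334 + E)/(134 + E)
I = -161/36323815 (I = 1/((334 + 27)/(134 + 27) - 225616) = 1/(361/161 - 225616) = 1/(-36323815/161) = -161/36323815 ≈ -4.4324e-6)
-I = -1*(-161/36323815) = 161/36323815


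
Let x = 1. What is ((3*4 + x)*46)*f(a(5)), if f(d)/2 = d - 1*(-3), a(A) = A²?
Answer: 33488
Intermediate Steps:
f(d) = 6 + 2*d (f(d) = 2*(d - 1*(-3)) = 2*(d + 3) = 2*(3 + d) = 6 + 2*d)
((3*4 + x)*46)*f(a(5)) = ((3*4 + 1)*46)*(6 + 2*5²) = ((12 + 1)*46)*(6 + 2*25) = (13*46)*(6 + 50) = 598*56 = 33488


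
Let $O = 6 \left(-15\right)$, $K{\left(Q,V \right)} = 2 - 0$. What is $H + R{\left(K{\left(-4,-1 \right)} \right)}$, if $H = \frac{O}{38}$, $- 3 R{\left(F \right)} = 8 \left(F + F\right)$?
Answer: $- \frac{743}{57} \approx -13.035$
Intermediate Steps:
$K{\left(Q,V \right)} = 2$ ($K{\left(Q,V \right)} = 2 + 0 = 2$)
$O = -90$
$R{\left(F \right)} = - \frac{16 F}{3}$ ($R{\left(F \right)} = - \frac{8 \left(F + F\right)}{3} = - \frac{8 \cdot 2 F}{3} = - \frac{16 F}{3}$)
$H = - \frac{45}{19}$ ($H = \frac{1}{38} \left(-90\right) = - \frac{45}{19} \approx -2.3684$)
$H + R{\left(K{\left(-4,-1 \right)} \right)} = - \frac{45}{19} - \frac{32}{3} = - \frac{743}{57}$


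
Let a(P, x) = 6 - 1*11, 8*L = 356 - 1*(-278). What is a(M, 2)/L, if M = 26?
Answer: -20/317 ≈ -0.063092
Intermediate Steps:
L = 317/4 (L = (356 - 1*(-278))/8 = (356 + 278)/8 = (1/8)*634 = 317/4 ≈ 79.250)
a(P, x) = -5 (a(P, x) = 6 - 11 = -5)
a(M, 2)/L = -5/317/4 = -5*4/317 = -20/317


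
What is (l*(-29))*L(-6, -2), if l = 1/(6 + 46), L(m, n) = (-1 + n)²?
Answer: -261/52 ≈ -5.0192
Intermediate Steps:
l = 1/52 ≈ 0.019231
(l*(-29))*L(-6, -2) = ((1/52)*(-29))*(-1 - 2)² = -29/52*(-3)² = -29/52*9 = -261/52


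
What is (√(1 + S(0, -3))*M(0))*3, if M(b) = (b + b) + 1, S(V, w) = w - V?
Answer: 3*I*√2 ≈ 4.2426*I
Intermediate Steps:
M(b) = 1 + 2*b (M(b) = 2*b + 1 = 1 + 2*b)
(√(1 + S(0, -3))*M(0))*3 = (√(1 + (-3 - 1*0))*(1 + 2*0))*3 = (√(1 + (-3 + 0))*(1 + 0))*3 = (√(1 - 3)*1)*3 = (√(-2)*1)*3 = ((I*√2)*1)*3 = (I*√2)*3 = 3*I*√2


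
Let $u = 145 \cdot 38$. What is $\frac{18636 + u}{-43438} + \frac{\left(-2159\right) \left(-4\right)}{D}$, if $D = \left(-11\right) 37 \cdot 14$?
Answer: $- \frac{3464287}{1672363} \approx -2.0715$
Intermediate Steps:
$u = 5510$
$D = -5698$ ($D = \left(-407\right) 14 = -5698$)
$\frac{18636 + u}{-43438} + \frac{\left(-2159\right) \left(-4\right)}{D} = \frac{18636 + 5510}{-43438} + \frac{\left(-2159\right) \left(-4\right)}{-5698} = 24146 \left(- \frac{1}{43438}\right) + 8636 \left(- \frac{1}{5698}\right) = - \frac{12073}{21719} - \frac{4318}{2849} = - \frac{3464287}{1672363}$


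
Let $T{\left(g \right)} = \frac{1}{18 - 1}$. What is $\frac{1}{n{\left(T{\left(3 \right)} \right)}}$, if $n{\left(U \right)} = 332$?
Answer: $\frac{1}{332} \approx 0.003012$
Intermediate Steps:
$T{\left(g \right)} = \frac{1}{17}$
$\frac{1}{n{\left(T{\left(3 \right)} \right)}} = \frac{1}{332}$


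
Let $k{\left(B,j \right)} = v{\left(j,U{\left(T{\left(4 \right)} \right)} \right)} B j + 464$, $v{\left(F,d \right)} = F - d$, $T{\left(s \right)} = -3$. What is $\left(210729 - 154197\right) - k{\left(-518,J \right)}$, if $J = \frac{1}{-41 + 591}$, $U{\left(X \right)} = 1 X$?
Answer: $\frac{8480712609}{151250} \approx 56071.0$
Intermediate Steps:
$U{\left(X \right)} = X$
$J = \frac{1}{550} \approx 0.0018182$
$k{\left(B,j \right)} = 464 + B j \left(3 + j\right)$ ($k{\left(B,j \right)} = \left(j - -3\right) B j + 464 = \left(j + 3\right) B j + 464 = \left(3 + j\right) B j + 464 = B \left(3 + j\right) j + 464 = B j \left(3 + j\right) + 464 = 464 + B j \left(3 + j\right)$)
$\left(210729 - 154197\right) - k{\left(-518,J \right)} = \left(210729 - 154197\right) - \left(464 - \frac{259 \left(3 + \frac{1}{550}\right)}{275}\right) = 56532 - \left(464 - \frac{259}{275} \cdot \frac{1651}{550}\right) = 56532 - \left(464 - \frac{427609}{151250}\right) = 56532 - \frac{69752391}{151250} = \frac{8480712609}{151250}$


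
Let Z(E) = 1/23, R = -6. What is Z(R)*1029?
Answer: 1029/23 ≈ 44.739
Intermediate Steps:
Z(E) = 1/23
Z(R)*1029 = (1/23)*1029 = 1029/23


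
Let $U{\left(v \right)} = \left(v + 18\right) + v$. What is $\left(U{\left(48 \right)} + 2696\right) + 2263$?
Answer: $5073$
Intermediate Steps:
$U{\left(v \right)} = 18 + 2 v$ ($U{\left(v \right)} = \left(18 + v\right) + v = 18 + 2 v$)
$\left(U{\left(48 \right)} + 2696\right) + 2263 = \left(\left(18 + 2 \cdot 48\right) + 2696\right) + 2263 = \left(\left(18 + 96\right) + 2696\right) + 2263 = \left(114 + 2696\right) + 2263 = 2810 + 2263 = 5073$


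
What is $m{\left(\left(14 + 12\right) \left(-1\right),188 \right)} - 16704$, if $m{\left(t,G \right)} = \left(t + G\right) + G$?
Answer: $-16354$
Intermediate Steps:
$m{\left(t,G \right)} = t + 2 G$ ($m{\left(t,G \right)} = \left(G + t\right) + G = t + 2 G$)
$m{\left(\left(14 + 12\right) \left(-1\right),188 \right)} - 16704 = \left(\left(14 + 12\right) \left(-1\right) + 2 \cdot 188\right) - 16704 = \left(26 \left(-1\right) + 376\right) - 16704 = \left(-26 + 376\right) - 16704 = 350 - 16704 = -16354$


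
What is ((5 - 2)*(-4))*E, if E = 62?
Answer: -744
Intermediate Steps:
((5 - 2)*(-4))*E = ((5 - 2)*(-4))*62 = (3*(-4))*62 = -12*62 = -744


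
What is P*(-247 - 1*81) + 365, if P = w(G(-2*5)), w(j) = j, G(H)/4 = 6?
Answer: -7507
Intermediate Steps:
G(H) = 24 (G(H) = 4*6 = 24)
P = 24
P*(-247 - 1*81) + 365 = 24*(-247 - 1*81) + 365 = 24*(-247 - 81) + 365 = 24*(-328) + 365 = -7872 + 365 = -7507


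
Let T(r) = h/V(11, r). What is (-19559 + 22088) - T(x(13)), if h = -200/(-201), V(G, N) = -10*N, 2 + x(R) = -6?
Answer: 1016653/402 ≈ 2529.0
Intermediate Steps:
x(R) = -8 (x(R) = -2 - 6 = -8)
h = 200/201 (h = -200*(-1/201) = 200/201 ≈ 0.99502)
T(r) = -20/(201*r) (T(r) = 200/(201*((-10*r))) = 200*(-1/(10*r))/201 = -20/(201*r))
(-19559 + 22088) - T(x(13)) = (-19559 + 22088) - (-20)/(201*(-8)) = 2529 - (-20)*(-1)/(201*8) = 2529 - 1*5/402 = 2529 - 5/402 = 1016653/402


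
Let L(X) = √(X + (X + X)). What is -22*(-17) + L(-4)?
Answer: 374 + 2*I*√3 ≈ 374.0 + 3.4641*I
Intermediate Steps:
L(X) = √3*√X (L(X) = √(X + 2*X) = √(3*X) = √3*√X)
-22*(-17) + L(-4) = -22*(-17) + √3*√(-4) = 374 + √3*(2*I) = 374 + 2*I*√3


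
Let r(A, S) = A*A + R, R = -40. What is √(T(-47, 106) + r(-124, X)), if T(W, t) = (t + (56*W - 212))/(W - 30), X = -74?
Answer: √91137970/77 ≈ 123.98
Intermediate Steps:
r(A, S) = -40 + A² (r(A, S) = A*A - 40 = A² - 40 = -40 + A²)
T(W, t) = (-212 + t + 56*W)/(-30 + W) (T(W, t) = (t + (-212 + 56*W))/(-30 + W) = (-212 + t + 56*W)/(-30 + W))
√(T(-47, 106) + r(-124, X)) = √((-212 + 106 + 56*(-47))/(-30 - 47) + (-40 + (-124)²)) = √((-212 + 106 - 2632)/(-77) + (-40 + 15376)) = √(-1/77*(-2738) + 15336) = √(2738/77 + 15336) = √(1183610/77) = √91137970/77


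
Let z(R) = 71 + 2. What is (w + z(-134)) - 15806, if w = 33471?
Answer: 17738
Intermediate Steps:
z(R) = 73
(w + z(-134)) - 15806 = (33471 + 73) - 15806 = 33544 - 15806 = 17738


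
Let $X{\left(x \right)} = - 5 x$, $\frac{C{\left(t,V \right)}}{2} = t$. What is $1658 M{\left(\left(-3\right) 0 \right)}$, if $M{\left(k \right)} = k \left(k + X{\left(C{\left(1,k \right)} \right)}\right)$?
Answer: $0$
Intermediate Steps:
$C{\left(t,V \right)} = 2 t$
$M{\left(k \right)} = k \left(-10 + k\right)$ ($M{\left(k \right)} = k \left(k - 5 \cdot 2 \cdot 1\right) = k \left(k - 10\right) = k \left(-10 + k\right)$)
$1658 M{\left(\left(-3\right) 0 \right)} = 1658 \left(-3\right) 0 \left(-10 - 0\right) = 1658 \cdot 0 \left(-10 + 0\right) = 1658 \cdot 0 \left(-10\right) = 1658 \cdot 0 = 0$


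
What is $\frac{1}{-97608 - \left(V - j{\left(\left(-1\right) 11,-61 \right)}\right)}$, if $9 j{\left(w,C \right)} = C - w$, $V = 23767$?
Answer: $- \frac{9}{1092425} \approx -8.2386 \cdot 10^{-6}$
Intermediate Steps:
$j{\left(w,C \right)} = - \frac{w}{9} + \frac{C}{9}$ ($j{\left(w,C \right)} = \frac{C - w}{9} = - \frac{w}{9} + \frac{C}{9}$)
$\frac{1}{-97608 - \left(V - j{\left(\left(-1\right) 11,-61 \right)}\right)} = \frac{1}{-97608 - \left(\frac{213964}{9} + \frac{1}{9} \left(-1\right) 11\right)} = \frac{1}{-97608 - \frac{213953}{9}} = \frac{1}{- \frac{1092425}{9}} = - \frac{9}{1092425}$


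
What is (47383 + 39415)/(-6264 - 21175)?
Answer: -86798/27439 ≈ -3.1633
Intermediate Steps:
(47383 + 39415)/(-6264 - 21175) = 86798/(-27439) = 86798*(-1/27439) = -86798/27439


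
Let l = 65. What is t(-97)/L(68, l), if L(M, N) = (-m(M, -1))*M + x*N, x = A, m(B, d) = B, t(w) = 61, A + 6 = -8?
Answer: -61/5534 ≈ -0.011023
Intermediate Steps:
A = -14 (A = -6 - 8 = -14)
x = -14
L(M, N) = -M**2 - 14*N (L(M, N) = (-M)*M - 14*N = -M**2 - 14*N)
t(-97)/L(68, l) = 61/(-1*68**2 - 14*65) = 61/(-1*4624 - 910) = 61/(-4624 - 910) = 61/(-5534) = 61*(-1/5534) = -61/5534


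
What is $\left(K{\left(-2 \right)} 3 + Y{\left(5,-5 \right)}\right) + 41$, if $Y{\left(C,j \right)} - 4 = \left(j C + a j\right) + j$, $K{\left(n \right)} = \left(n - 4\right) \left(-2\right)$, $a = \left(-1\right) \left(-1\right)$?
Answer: $46$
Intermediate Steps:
$a = 1$
$K{\left(n \right)} = 8 - 2 n$ ($K{\left(n \right)} = \left(-4 + n\right) \left(-2\right) = 8 - 2 n$)
$Y{\left(C,j \right)} = 4 + 2 j + C j$ ($Y{\left(C,j \right)} = 4 + \left(\left(j C + 1 j\right) + j\right) = 4 + \left(\left(C j + j\right) + j\right) = 4 + \left(\left(j + C j\right) + j\right) = 4 + \left(2 j + C j\right) = 4 + 2 j + C j$)
$\left(K{\left(-2 \right)} 3 + Y{\left(5,-5 \right)}\right) + 41 = \left(\left(8 - -4\right) 3 + \left(4 + 2 \left(-5\right) + 5 \left(-5\right)\right)\right) + 41 = \left(\left(8 + 4\right) 3 - 31\right) + 41 = \left(12 \cdot 3 - 31\right) + 41 = \left(36 - 31\right) + 41 = 5 + 41 = 46$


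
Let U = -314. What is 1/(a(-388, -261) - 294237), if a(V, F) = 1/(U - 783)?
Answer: -1097/322777990 ≈ -3.3986e-6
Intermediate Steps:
a(V, F) = -1/1097 (a(V, F) = 1/(-314 - 783) = 1/(-1097) = -1/1097)
1/(a(-388, -261) - 294237) = 1/(-1/1097 - 294237) = 1/(-322777990/1097) = -1097/322777990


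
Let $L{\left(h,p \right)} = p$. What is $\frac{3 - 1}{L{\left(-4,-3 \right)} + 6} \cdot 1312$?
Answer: $\frac{2624}{3} \approx 874.67$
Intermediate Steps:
$\frac{3 - 1}{L{\left(-4,-3 \right)} + 6} \cdot 1312 = \frac{3 - 1}{-3 + 6} \cdot 1312 = \frac{2}{3} \cdot 1312 = \frac{2624}{3}$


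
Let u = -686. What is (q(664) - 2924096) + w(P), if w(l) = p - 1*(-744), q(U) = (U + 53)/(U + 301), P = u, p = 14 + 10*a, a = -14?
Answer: -2821155553/965 ≈ -2.9235e+6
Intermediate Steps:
p = -126 (p = 14 + 10*(-14) = 14 - 140 = -126)
P = -686
q(U) = (53 + U)/(301 + U)
w(l) = 618 (w(l) = -126 - 1*(-744) = -126 + 744 = 618)
(q(664) - 2924096) + w(P) = ((53 + 664)/(301 + 664) - 2924096) + 618 = (717/965 - 2924096) + 618 = -2821751923/965 + 618 = -2821155553/965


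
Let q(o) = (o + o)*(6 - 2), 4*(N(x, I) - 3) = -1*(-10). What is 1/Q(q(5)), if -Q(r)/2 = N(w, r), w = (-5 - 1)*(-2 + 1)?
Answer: -1/11 ≈ -0.090909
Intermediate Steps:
w = 6 (w = -6*(-1) = 6)
N(x, I) = 11/2 (N(x, I) = 3 + (-1*(-10))/4 = 3 + (1/4)*10 = 3 + 5/2 = 11/2)
q(o) = 8*o (q(o) = (2*o)*4 = 8*o)
Q(r) = -11 (Q(r) = -2*11/2 = -11)
1/Q(q(5)) = 1/(-11) = -1/11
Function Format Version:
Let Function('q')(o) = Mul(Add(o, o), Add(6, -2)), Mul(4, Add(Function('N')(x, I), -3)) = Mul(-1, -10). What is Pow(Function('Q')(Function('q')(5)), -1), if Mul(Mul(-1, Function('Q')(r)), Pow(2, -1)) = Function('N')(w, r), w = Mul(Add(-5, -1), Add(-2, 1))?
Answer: Rational(-1, 11) ≈ -0.090909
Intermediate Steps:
w = 6 (w = Mul(-6, -1) = 6)
Function('N')(x, I) = Rational(11, 2) (Function('N')(x, I) = Add(3, Mul(Rational(1, 4), Mul(-1, -10))) = Add(3, Mul(Rational(1, 4), 10)) = Add(3, Rational(5, 2)) = Rational(11, 2))
Function('q')(o) = Mul(8, o) (Function('q')(o) = Mul(Mul(2, o), 4) = Mul(8, o))
Function('Q')(r) = -11 (Function('Q')(r) = Mul(-2, Rational(11, 2)) = -11)
Pow(Function('Q')(Function('q')(5)), -1) = Pow(-11, -1) = Rational(-1, 11)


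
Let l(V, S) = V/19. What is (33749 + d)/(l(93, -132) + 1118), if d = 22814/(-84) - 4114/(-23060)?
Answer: 77006308514/2582921775 ≈ 29.814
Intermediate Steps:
l(V, S) = V/19 (l(V, S) = V*(1/19) = V/19)
d = -32859079/121065 (d = 22814*(-1/84) - 4114*(-1/23060) = -11407/42 + 2057/11530 = -32859079/121065 ≈ -271.42)
(33749 + d)/(l(93, -132) + 1118) = (33749 - 32859079/121065)/((1/19)*93 + 1118) = 4052963606/(121065*(93/19 + 1118)) = 4052963606/(121065*(21335/19)) = (4052963606/121065)*(19/21335) = 77006308514/2582921775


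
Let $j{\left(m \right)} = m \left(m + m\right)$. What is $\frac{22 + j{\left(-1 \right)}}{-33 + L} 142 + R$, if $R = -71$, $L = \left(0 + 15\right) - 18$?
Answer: $- \frac{497}{3} \approx -165.67$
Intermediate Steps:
$L = -3$ ($L = 15 - 18 = -3$)
$j{\left(m \right)} = 2 m^{2}$ ($j{\left(m \right)} = m 2 m = 2 m^{2}$)
$\frac{22 + j{\left(-1 \right)}}{-33 + L} 142 + R = \frac{22 + 2 \left(-1\right)^{2}}{-33 - 3} \cdot 142 - 71 = \frac{22 + 2 \cdot 1}{-36} \cdot 142 - 71 = \left(22 + 2\right) \left(- \frac{1}{36}\right) 142 - 71 = 24 \left(- \frac{1}{36}\right) 142 - 71 = \left(- \frac{2}{3}\right) 142 - 71 = - \frac{284}{3} - 71 = - \frac{497}{3}$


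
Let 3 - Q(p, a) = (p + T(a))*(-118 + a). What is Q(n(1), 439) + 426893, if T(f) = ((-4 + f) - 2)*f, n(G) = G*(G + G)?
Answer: -60591673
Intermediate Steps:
n(G) = 2*G**2 (n(G) = G*(2*G) = 2*G**2)
T(f) = f*(-6 + f) (T(f) = (-6 + f)*f = f*(-6 + f))
Q(p, a) = 3 - (-118 + a)*(p + a*(-6 + a)) (Q(p, a) = 3 - (p + a*(-6 + a))*(-118 + a) = 3 - (-118 + a)*(p + a*(-6 + a)))
Q(n(1), 439) + 426893 = (3 - 1*439**3 - 708*439 + 118*(2*1**2) + 124*439**2 - 1*439*2*1**2) + 426893 = (3 - 1*84604519 - 310812 + 118*(2*1) + 124*192721 - 1*439*2*1) + 426893 = (3 - 84604519 - 310812 + 118*2 + 23897404 - 1*439*2) + 426893 = (3 - 84604519 - 310812 + 236 + 23897404 - 878) + 426893 = -61018566 + 426893 = -60591673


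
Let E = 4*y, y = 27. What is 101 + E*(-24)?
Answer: -2491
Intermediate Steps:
E = 108 (E = 4*27 = 108)
101 + E*(-24) = 101 + 108*(-24) = 101 - 2592 = -2491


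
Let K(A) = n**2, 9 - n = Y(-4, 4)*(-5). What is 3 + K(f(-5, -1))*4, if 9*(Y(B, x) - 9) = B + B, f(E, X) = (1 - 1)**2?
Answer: 795907/81 ≈ 9826.0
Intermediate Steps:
f(E, X) = 0 (f(E, X) = 0**2 = 0)
Y(B, x) = 9 + 2*B/9 (Y(B, x) = 9 + (B + B)/9 = 9 + (2*B)/9 = 9 + 2*B/9)
n = 446/9 (n = 9 - (9 + (2/9)*(-4))*(-5) = 9 - (9 - 8/9)*(-5) = 9 - 73*(-5)/9 = 9 - 1*(-365/9) = 9 + 365/9 = 446/9 ≈ 49.556)
K(A) = 198916/81 (K(A) = (446/9)**2 = 198916/81)
3 + K(f(-5, -1))*4 = 3 + (198916/81)*4 = 3 + 795664/81 = 795907/81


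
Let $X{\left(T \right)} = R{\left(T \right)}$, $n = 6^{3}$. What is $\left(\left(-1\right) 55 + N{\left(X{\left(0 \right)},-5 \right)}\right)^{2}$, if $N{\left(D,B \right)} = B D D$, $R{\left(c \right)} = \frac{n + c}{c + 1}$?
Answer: $54445222225$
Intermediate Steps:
$n = 216$
$R{\left(c \right)} = \frac{216 + c}{1 + c}$ ($R{\left(c \right)} = \frac{216 + c}{c + 1} = \frac{216 + c}{1 + c}$)
$X{\left(T \right)} = \frac{216 + T}{1 + T}$
$N{\left(D,B \right)} = B D^{2}$
$\left(\left(-1\right) 55 + N{\left(X{\left(0 \right)},-5 \right)}\right)^{2} = \left(\left(-1\right) 55 - 5 \left(\frac{216 + 0}{1 + 0}\right)^{2}\right)^{2} = \left(-55 - 5 \left(1^{-1} \cdot 216\right)^{2}\right)^{2} = \left(-55 - 5 \left(1 \cdot 216\right)^{2}\right)^{2} = \left(-55 - 5 \cdot 216^{2}\right)^{2} = \left(-55 - 233280\right)^{2} = \left(-233335\right)^{2} = 54445222225$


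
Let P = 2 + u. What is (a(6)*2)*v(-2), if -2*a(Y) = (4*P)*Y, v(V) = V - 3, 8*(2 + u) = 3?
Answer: 45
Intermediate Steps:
u = -13/8 (u = -2 + (1/8)*3 = -2 + 3/8 = -13/8 ≈ -1.6250)
v(V) = -3 + V
P = 3/8 (P = 2 - 13/8 = 3/8 ≈ 0.37500)
a(Y) = -3*Y/4 (a(Y) = -4*(3/8)*Y/2 = -3*Y/4)
(a(6)*2)*v(-2) = (-3/4*6*2)*(-3 - 2) = -9/2*2*(-5) = -9*(-5) = 45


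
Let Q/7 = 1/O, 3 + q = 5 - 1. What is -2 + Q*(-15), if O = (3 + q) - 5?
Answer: 103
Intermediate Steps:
q = 1 (q = -3 + (5 - 1) = -3 + 4 = 1)
O = -1 (O = (3 + 1) - 5 = 4 - 5 = -1)
Q = -7 (Q = 7/(-1) = 7*(-1) = -7)
-2 + Q*(-15) = -2 - 7*(-15) = -2 + 105 = 103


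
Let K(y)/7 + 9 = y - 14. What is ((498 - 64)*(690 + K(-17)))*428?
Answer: 76158320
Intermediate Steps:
K(y) = -161 + 7*y (K(y) = -63 + 7*(y - 14) = -63 + 7*(-14 + y) = -63 + (-98 + 7*y) = -161 + 7*y)
((498 - 64)*(690 + K(-17)))*428 = ((498 - 64)*(690 + (-161 + 7*(-17))))*428 = (434*(690 + (-161 - 119)))*428 = (434*(690 - 280))*428 = (434*410)*428 = 177940*428 = 76158320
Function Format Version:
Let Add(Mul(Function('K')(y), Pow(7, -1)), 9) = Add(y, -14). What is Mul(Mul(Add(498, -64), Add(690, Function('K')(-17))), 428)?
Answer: 76158320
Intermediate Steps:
Function('K')(y) = Add(-161, Mul(7, y)) (Function('K')(y) = Add(-63, Mul(7, Add(y, -14))) = Add(-63, Mul(7, Add(-14, y))) = Add(-63, Add(-98, Mul(7, y))) = Add(-161, Mul(7, y)))
Mul(Mul(Add(498, -64), Add(690, Function('K')(-17))), 428) = Mul(Mul(Add(498, -64), Add(690, Add(-161, Mul(7, -17)))), 428) = Mul(Mul(434, Add(690, Add(-161, -119))), 428) = Mul(Mul(434, Add(690, -280)), 428) = Mul(Mul(434, 410), 428) = Mul(177940, 428) = 76158320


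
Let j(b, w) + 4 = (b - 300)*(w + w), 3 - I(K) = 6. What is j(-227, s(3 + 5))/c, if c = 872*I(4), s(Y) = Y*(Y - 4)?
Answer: 2811/218 ≈ 12.895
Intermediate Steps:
I(K) = -3 (I(K) = 3 - 1*6 = 3 - 6 = -3)
s(Y) = Y*(-4 + Y)
j(b, w) = -4 + 2*w*(-300 + b) (j(b, w) = -4 + (b - 300)*(w + w) = -4 + (-300 + b)*(2*w) = -4 + 2*w*(-300 + b))
c = -2616 (c = 872*(-3) = -2616)
j(-227, s(3 + 5))/c = (-4 - 600*(3 + 5)*(-4 + (3 + 5)) + 2*(-227)*((3 + 5)*(-4 + (3 + 5))))/(-2616) = (-4 - 4800*(-4 + 8) + 2*(-227)*(8*(-4 + 8)))*(-1/2616) = (-4 - 4800*4 + 2*(-227)*(8*4))*(-1/2616) = (-4 - 600*32 + 2*(-227)*32)*(-1/2616) = (-4 - 19200 - 14528)*(-1/2616) = -33732*(-1/2616) = 2811/218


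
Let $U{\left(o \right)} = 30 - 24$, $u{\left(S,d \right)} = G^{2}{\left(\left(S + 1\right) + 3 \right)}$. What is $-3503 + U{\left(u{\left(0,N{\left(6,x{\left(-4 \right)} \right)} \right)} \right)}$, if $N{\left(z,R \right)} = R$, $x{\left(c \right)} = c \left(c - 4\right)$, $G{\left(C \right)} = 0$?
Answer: $-3497$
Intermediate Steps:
$x{\left(c \right)} = c \left(-4 + c\right)$
$u{\left(S,d \right)} = 0$ ($u{\left(S,d \right)} = 0^{2} = 0$)
$U{\left(o \right)} = 6$
$-3503 + U{\left(u{\left(0,N{\left(6,x{\left(-4 \right)} \right)} \right)} \right)} = -3503 + 6 = -3497$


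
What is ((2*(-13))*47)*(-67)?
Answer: 81874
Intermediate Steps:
((2*(-13))*47)*(-67) = -26*47*(-67) = -1222*(-67) = 81874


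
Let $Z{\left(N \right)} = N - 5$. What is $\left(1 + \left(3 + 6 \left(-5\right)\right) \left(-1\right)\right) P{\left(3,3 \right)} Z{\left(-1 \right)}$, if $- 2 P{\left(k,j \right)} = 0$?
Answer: $0$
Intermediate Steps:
$Z{\left(N \right)} = -5 + N$
$P{\left(k,j \right)} = 0$ ($P{\left(k,j \right)} = \left(- \frac{1}{2}\right) 0 = 0$)
$\left(1 + \left(3 + 6 \left(-5\right)\right) \left(-1\right)\right) P{\left(3,3 \right)} Z{\left(-1 \right)} = \left(1 + \left(3 + 6 \left(-5\right)\right) \left(-1\right)\right) 0 \left(-5 - 1\right) = \left(1 + \left(3 - 30\right) \left(-1\right)\right) 0 \left(-6\right) = \left(1 - -27\right) 0 \left(-6\right) = \left(1 + 27\right) 0 \left(-6\right) = 28 \cdot 0 \left(-6\right) = 0 \left(-6\right) = 0$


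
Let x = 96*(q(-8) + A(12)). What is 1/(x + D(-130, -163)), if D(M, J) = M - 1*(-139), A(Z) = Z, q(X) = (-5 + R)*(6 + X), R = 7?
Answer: 1/777 ≈ 0.0012870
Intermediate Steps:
q(X) = 12 + 2*X (q(X) = (-5 + 7)*(6 + X) = 2*(6 + X) = 12 + 2*X)
D(M, J) = 139 + M (D(M, J) = M + 139 = 139 + M)
x = 768 (x = 96*((12 + 2*(-8)) + 12) = 96*((12 - 16) + 12) = 96*(-4 + 12) = 96*8 = 768)
1/(x + D(-130, -163)) = 1/(768 + (139 - 130)) = 1/(768 + 9) = 1/777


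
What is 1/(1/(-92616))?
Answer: -92616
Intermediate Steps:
1/(1/(-92616)) = 1/(-1/92616) = -92616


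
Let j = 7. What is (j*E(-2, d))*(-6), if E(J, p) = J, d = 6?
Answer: 84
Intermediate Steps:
(j*E(-2, d))*(-6) = (7*(-2))*(-6) = -14*(-6) = 84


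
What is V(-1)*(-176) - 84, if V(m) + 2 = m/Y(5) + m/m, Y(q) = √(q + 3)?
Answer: 92 + 44*√2 ≈ 154.23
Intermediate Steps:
Y(q) = √(3 + q)
V(m) = -1 + m*√2/4 (V(m) = -2 + (m/(√(3 + 5)) + m/m) = -2 + (m/(√8) + 1) = -2 + (m/((2*√2)) + 1) = -2 + (m*(√2/4) + 1) = -2 + (m*√2/4 + 1) = -2 + (1 + m*√2/4) = -1 + m*√2/4)
V(-1)*(-176) - 84 = (-1 + (¼)*(-1)*√2)*(-176) - 84 = (-1 - √2/4)*(-176) - 84 = (176 + 44*√2) - 84 = 92 + 44*√2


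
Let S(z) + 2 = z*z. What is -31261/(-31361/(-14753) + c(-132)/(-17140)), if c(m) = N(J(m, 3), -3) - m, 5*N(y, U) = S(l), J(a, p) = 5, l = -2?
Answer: -19762142889050/1338935607 ≈ -14760.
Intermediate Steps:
S(z) = -2 + z² (S(z) = -2 + z*z = -2 + z²)
N(y, U) = ⅖ (N(y, U) = (-2 + (-2)²)/5 = (-2 + 4)/5 = (⅕)*2 = ⅖)
c(m) = ⅖ - m
-31261/(-31361/(-14753) + c(-132)/(-17140)) = -31261/(-31361/(-14753) + (⅖ - 1*(-132))/(-17140)) = -31261/(-31361*(-1/14753) + (⅖ + 132)*(-1/17140)) = -31261/(31361/14753 + (662/5)*(-1/17140)) = -31261/(31361/14753 - 331/42850) = -31261/1338935607/632166050 = -31261*632166050/1338935607 = -19762142889050/1338935607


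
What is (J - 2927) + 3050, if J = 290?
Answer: 413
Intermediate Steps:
(J - 2927) + 3050 = (290 - 2927) + 3050 = -2637 + 3050 = 413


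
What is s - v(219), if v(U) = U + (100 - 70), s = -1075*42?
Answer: -45399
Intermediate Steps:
s = -45150
v(U) = 30 + U (v(U) = U + 30 = 30 + U)
s - v(219) = -45150 - (30 + 219) = -45150 - 1*249 = -45150 - 249 = -45399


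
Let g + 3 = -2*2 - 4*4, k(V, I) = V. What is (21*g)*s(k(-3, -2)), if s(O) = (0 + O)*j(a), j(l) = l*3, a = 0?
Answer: 0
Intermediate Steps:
j(l) = 3*l
g = -23 (g = -3 + (-2*2 - 4*4) = -3 + (-4 - 16) = -3 - 20 = -23)
s(O) = 0 (s(O) = (0 + O)*(3*0) = O*0 = 0)
(21*g)*s(k(-3, -2)) = (21*(-23))*0 = -483*0 = 0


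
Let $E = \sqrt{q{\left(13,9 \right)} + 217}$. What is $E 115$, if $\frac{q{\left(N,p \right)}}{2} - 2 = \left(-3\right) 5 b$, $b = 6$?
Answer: $115 \sqrt{41} \approx 736.36$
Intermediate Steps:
$q{\left(N,p \right)} = -176$ ($q{\left(N,p \right)} = 4 + 2 \left(-3\right) 5 \cdot 6 = 4 + 2 \left(\left(-15\right) 6\right) = 4 + 2 \left(-90\right) = 4 - 180 = -176$)
$E = \sqrt{41}$ ($E = \sqrt{-176 + 217} = \sqrt{41} \approx 6.4031$)
$E 115 = \sqrt{41} \cdot 115 = 115 \sqrt{41}$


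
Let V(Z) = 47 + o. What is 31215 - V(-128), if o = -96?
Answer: 31264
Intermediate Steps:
V(Z) = -49 (V(Z) = 47 - 96 = -49)
31215 - V(-128) = 31215 - 1*(-49) = 31215 + 49 = 31264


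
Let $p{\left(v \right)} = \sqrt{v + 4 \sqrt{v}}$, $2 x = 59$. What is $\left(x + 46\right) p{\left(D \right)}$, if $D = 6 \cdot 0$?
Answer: $0$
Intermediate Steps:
$D = 0$
$x = \frac{59}{2}$ ($x = \frac{1}{2} \cdot 59 = \frac{59}{2} \approx 29.5$)
$\left(x + 46\right) p{\left(D \right)} = \left(\frac{59}{2} + 46\right) \sqrt{0 + 4 \sqrt{0}} = \frac{151 \sqrt{0 + 4 \cdot 0}}{2} = \frac{151 \sqrt{0 + 0}}{2} = \frac{151 \sqrt{0}}{2} = \frac{151}{2} \cdot 0 = 0$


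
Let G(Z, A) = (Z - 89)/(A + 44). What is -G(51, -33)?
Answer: 38/11 ≈ 3.4545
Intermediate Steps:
G(Z, A) = (-89 + Z)/(44 + A)
-G(51, -33) = -(-89 + 51)/(44 - 33) = -(-38)/11 = -1*(-38/11) = 38/11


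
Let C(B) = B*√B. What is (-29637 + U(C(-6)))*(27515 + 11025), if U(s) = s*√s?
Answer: -1142209980 + 1387440*6^(¼)*(-I)^(3/2) ≈ -1.1437e+9 - 1.5355e+6*I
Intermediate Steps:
C(B) = B^(3/2)
U(s) = s^(3/2)
(-29637 + U(C(-6)))*(27515 + 11025) = (-29637 + ((-6)^(3/2))^(3/2))*(27515 + 11025) = (-29637 + (-6*I*√6)^(3/2))*38540 = (-29637 + 36*6^(¼)*(-I)^(3/2))*38540 = -1142209980 + 1387440*6^(¼)*(-I)^(3/2)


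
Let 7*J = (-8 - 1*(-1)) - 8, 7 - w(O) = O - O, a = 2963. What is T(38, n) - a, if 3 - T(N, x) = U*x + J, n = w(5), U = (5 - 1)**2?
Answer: -21489/7 ≈ -3069.9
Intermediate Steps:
U = 16 (U = 4**2 = 16)
w(O) = 7 (w(O) = 7 - (O - O) = 7 - 1*0 = 7 + 0 = 7)
J = -15/7 (J = ((-8 - 1*(-1)) - 8)/7 = ((-8 + 1) - 8)/7 = (-7 - 8)/7 = (1/7)*(-15) = -15/7 ≈ -2.1429)
n = 7
T(N, x) = 36/7 - 16*x (T(N, x) = 3 - (16*x - 15/7) = 3 - (-15/7 + 16*x) = 3 + (15/7 - 16*x) = 36/7 - 16*x)
T(38, n) - a = (36/7 - 16*7) - 1*2963 = (36/7 - 112) - 2963 = -748/7 - 2963 = -21489/7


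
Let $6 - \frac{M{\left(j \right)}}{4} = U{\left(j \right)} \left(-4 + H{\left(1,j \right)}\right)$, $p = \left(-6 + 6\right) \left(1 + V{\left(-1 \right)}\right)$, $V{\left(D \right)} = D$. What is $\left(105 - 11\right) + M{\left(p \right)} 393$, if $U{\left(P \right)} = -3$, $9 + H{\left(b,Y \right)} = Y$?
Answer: $-51782$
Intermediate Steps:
$H{\left(b,Y \right)} = -9 + Y$
$p = 0$ ($p = \left(-6 + 6\right) \left(1 - 1\right) = 0 \cdot 0 = 0$)
$M{\left(j \right)} = -132 + 12 j$ ($M{\left(j \right)} = 24 - 4 \left(- 3 \left(-4 + \left(-9 + j\right)\right)\right) = 24 - 4 \left(- 3 \left(-13 + j\right)\right) = 24 - 4 \left(39 - 3 j\right) = 24 + \left(-156 + 12 j\right) = -132 + 12 j$)
$\left(105 - 11\right) + M{\left(p \right)} 393 = \left(105 - 11\right) + \left(-132 + 12 \cdot 0\right) 393 = 94 + \left(-132 + 0\right) 393 = 94 - 51876 = -51782$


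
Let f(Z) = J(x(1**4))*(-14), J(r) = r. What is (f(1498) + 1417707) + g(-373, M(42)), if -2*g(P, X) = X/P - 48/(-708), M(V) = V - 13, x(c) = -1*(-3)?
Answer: 62397107529/44014 ≈ 1.4177e+6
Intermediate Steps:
x(c) = 3
f(Z) = -42 (f(Z) = 3*(-14) = -42)
M(V) = -13 + V
g(P, X) = -2/59 - X/(2*P) (g(P, X) = -(X/P - 48/(-708))/2 = -(X/P - 48*(-1/708))/2 = -(X/P + 4/59)/2 = -(4/59 + X/P)/2 = -2/59 - X/(2*P))
(f(1498) + 1417707) + g(-373, M(42)) = (-42 + 1417707) + (-2/59 - 1/2*(-13 + 42)/(-373)) = 1417665 + (-2/59 - 1/2*29*(-1/373)) = 1417665 + (-2/59 + 29/746) = 1417665 + 219/44014 = 62397107529/44014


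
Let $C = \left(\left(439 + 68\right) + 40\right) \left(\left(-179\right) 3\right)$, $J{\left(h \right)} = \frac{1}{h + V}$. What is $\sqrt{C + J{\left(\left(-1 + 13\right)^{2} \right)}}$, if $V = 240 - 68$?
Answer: $\frac{i \sqrt{7332900317}}{158} \approx 541.98 i$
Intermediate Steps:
$V = 172$ ($V = 240 - 68 = 172$)
$J{\left(h \right)} = \frac{1}{172 + h}$ ($J{\left(h \right)} = \frac{1}{h + 172} = \frac{1}{172 + h}$)
$C = -293739$ ($C = \left(507 + 40\right) \left(-537\right) = 547 \left(-537\right) = -293739$)
$\sqrt{C + J{\left(\left(-1 + 13\right)^{2} \right)}} = \sqrt{-293739 + \frac{1}{172 + \left(-1 + 13\right)^{2}}} = \sqrt{-293739 + \frac{1}{172 + 12^{2}}} = \sqrt{-293739 + \frac{1}{172 + 144}} = \sqrt{-293739 + \frac{1}{316}} = \sqrt{- \frac{92821523}{316}} = \frac{i \sqrt{7332900317}}{158}$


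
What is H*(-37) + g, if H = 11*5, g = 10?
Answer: -2025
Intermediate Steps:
H = 55
H*(-37) + g = 55*(-37) + 10 = -2035 + 10 = -2025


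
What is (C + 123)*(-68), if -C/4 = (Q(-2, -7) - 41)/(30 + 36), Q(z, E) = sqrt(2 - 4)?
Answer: -281588/33 + 136*I*sqrt(2)/33 ≈ -8533.0 + 5.8283*I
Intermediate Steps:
Q(z, E) = I*sqrt(2) (Q(z, E) = sqrt(-2) = I*sqrt(2))
C = 82/33 - 2*I*sqrt(2)/33 (C = -4*(I*sqrt(2) - 41)/(30 + 36) = -4*(-41 + I*sqrt(2))/66 = -4*(-41/66 + I*sqrt(2)/66) = 82/33 - 2*I*sqrt(2)/33 ≈ 2.4848 - 0.08571*I)
(C + 123)*(-68) = ((82/33 - 2*I*sqrt(2)/33) + 123)*(-68) = (4141/33 - 2*I*sqrt(2)/33)*(-68) = -281588/33 + 136*I*sqrt(2)/33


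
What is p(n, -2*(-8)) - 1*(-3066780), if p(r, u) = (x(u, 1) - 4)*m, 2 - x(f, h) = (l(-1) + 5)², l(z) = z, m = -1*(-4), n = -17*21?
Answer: 3066708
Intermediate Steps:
n = -357
m = 4
x(f, h) = -14 (x(f, h) = 2 - (-1 + 5)² = 2 - 1*4² = 2 - 1*16 = 2 - 16 = -14)
p(r, u) = -72 (p(r, u) = (-14 - 4)*4 = -18*4 = -72)
p(n, -2*(-8)) - 1*(-3066780) = -72 - 1*(-3066780) = -72 + 3066780 = 3066708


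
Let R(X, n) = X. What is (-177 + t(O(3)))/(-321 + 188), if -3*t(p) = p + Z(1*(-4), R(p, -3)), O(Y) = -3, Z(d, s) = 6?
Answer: 178/133 ≈ 1.3383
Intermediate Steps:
t(p) = -2 - p/3 (t(p) = -(p + 6)/3 = -(6 + p)/3 = -2 - p/3)
(-177 + t(O(3)))/(-321 + 188) = (-177 + (-2 - ⅓*(-3)))/(-321 + 188) = (-177 + (-2 + 1))/(-133) = (-177 - 1)*(-1/133) = -178*(-1/133) = 178/133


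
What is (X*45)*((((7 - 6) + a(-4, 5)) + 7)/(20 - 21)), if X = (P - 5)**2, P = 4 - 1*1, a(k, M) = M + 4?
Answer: -3060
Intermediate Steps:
a(k, M) = 4 + M
P = 3 (P = 4 - 1 = 3)
X = 4 (X = (3 - 5)**2 = (-2)**2 = 4)
(X*45)*((((7 - 6) + a(-4, 5)) + 7)/(20 - 21)) = (4*45)*((((7 - 6) + (4 + 5)) + 7)/(20 - 21)) = 180*(((1 + 9) + 7)/(-1)) = 180*((10 + 7)*(-1)) = 180*(17*(-1)) = 180*(-17) = -3060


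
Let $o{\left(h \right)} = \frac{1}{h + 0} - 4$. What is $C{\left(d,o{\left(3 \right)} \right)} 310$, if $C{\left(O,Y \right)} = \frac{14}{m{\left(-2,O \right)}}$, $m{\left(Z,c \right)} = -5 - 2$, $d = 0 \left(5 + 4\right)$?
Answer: $-620$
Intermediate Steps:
$d = 0$ ($d = 0 \cdot 9 = 0$)
$m{\left(Z,c \right)} = -7$ ($m{\left(Z,c \right)} = -5 - 2 = -7$)
$o{\left(h \right)} = -4 + \frac{1}{h}$ ($o{\left(h \right)} = \frac{1}{h} - 4 = -4 + \frac{1}{h}$)
$C{\left(O,Y \right)} = -2$ ($C{\left(O,Y \right)} = \frac{14}{-7} = 14 \left(- \frac{1}{7}\right) = -2$)
$C{\left(d,o{\left(3 \right)} \right)} 310 = \left(-2\right) 310 = -620$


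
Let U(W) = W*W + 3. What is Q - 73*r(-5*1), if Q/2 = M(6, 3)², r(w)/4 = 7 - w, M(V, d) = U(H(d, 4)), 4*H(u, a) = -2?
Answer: -27863/8 ≈ -3482.9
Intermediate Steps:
H(u, a) = -½ (H(u, a) = (¼)*(-2) = -½)
U(W) = 3 + W² (U(W) = W² + 3 = 3 + W²)
M(V, d) = 13/4 (M(V, d) = 3 + (-½)² = 3 + ¼ = 13/4)
r(w) = 28 - 4*w (r(w) = 4*(7 - w) = 28 - 4*w)
Q = 169/8 (Q = 2*(13/4)² = 2*(169/16) = 169/8 ≈ 21.125)
Q - 73*r(-5*1) = 169/8 - 73*(28 - (-20)) = 169/8 - 73*(28 - 4*(-5)) = 169/8 - 73*(28 + 20) = 169/8 - 73*48 = 169/8 - 3504 = -27863/8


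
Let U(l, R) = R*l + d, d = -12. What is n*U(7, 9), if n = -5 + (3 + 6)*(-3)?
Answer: -1632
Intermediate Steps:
U(l, R) = -12 + R*l (U(l, R) = R*l - 12 = -12 + R*l)
n = -32 (n = -5 + 9*(-3) = -5 - 27 = -32)
n*U(7, 9) = -32*(-12 + 9*7) = -32*(-12 + 63) = -32*51 = -1632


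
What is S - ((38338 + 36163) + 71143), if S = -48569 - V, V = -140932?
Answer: -53281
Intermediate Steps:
S = 92363 (S = -48569 - 1*(-140932) = -48569 + 140932 = 92363)
S - ((38338 + 36163) + 71143) = 92363 - ((38338 + 36163) + 71143) = 92363 - (74501 + 71143) = 92363 - 1*145644 = 92363 - 145644 = -53281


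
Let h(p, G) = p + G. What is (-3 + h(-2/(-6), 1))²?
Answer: 25/9 ≈ 2.7778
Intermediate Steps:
h(p, G) = G + p
(-3 + h(-2/(-6), 1))² = (-3 + (1 - 2/(-6)))² = (-3 + (1 - 2*(-⅙)))² = (-3 + (1 + ⅓))² = (-3 + 4/3)² = (-5/3)² = 25/9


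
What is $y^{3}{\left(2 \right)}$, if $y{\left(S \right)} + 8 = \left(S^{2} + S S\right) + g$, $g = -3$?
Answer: $-27$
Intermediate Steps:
$y{\left(S \right)} = -11 + 2 S^{2}$ ($y{\left(S \right)} = -8 - \left(3 - S^{2} - S S\right) = -8 + \left(\left(S^{2} + S^{2}\right) - 3\right) = -8 + \left(2 S^{2} - 3\right) = -8 + \left(-3 + 2 S^{2}\right) = -11 + 2 S^{2}$)
$y^{3}{\left(2 \right)} = \left(-11 + 2 \cdot 2^{2}\right)^{3} = \left(-11 + 2 \cdot 4\right)^{3} = \left(-11 + 8\right)^{3} = \left(-3\right)^{3} = -27$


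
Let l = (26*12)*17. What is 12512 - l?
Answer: 7208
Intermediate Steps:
l = 5304 (l = 312*17 = 5304)
12512 - l = 12512 - 1*5304 = 12512 - 5304 = 7208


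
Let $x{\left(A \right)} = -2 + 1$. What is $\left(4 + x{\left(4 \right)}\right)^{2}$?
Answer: $9$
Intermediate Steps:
$x{\left(A \right)} = -1$
$\left(4 + x{\left(4 \right)}\right)^{2} = \left(4 - 1\right)^{2} = 3^{2} = 9$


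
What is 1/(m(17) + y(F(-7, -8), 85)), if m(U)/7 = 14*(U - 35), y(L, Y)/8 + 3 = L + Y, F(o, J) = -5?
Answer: -1/1148 ≈ -0.00087108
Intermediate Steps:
y(L, Y) = -24 + 8*L + 8*Y (y(L, Y) = -24 + 8*(L + Y) = -24 + (8*L + 8*Y) = -24 + 8*L + 8*Y)
m(U) = -3430 + 98*U (m(U) = 7*(14*(U - 35)) = 7*(14*(-35 + U)) = 7*(-490 + 14*U) = -3430 + 98*U)
1/(m(17) + y(F(-7, -8), 85)) = 1/((-3430 + 98*17) + (-24 + 8*(-5) + 8*85)) = 1/((-3430 + 1666) + (-24 - 40 + 680)) = 1/(-1764 + 616) = 1/(-1148) = -1/1148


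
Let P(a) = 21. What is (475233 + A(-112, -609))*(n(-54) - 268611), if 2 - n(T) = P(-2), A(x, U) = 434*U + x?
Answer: -56631233450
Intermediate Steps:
A(x, U) = x + 434*U
n(T) = -19 (n(T) = 2 - 1*21 = 2 - 21 = -19)
(475233 + A(-112, -609))*(n(-54) - 268611) = (475233 + (-112 + 434*(-609)))*(-19 - 268611) = (475233 + (-112 - 264306))*(-268630) = (475233 - 264418)*(-268630) = 210815*(-268630) = -56631233450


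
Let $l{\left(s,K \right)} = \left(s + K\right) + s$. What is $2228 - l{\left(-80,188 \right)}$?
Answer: $2200$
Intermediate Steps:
$l{\left(s,K \right)} = K + 2 s$ ($l{\left(s,K \right)} = \left(K + s\right) + s = K + 2 s$)
$2228 - l{\left(-80,188 \right)} = 2228 - \left(188 + 2 \left(-80\right)\right) = 2228 - \left(188 - 160\right) = 2228 - 28 = 2200$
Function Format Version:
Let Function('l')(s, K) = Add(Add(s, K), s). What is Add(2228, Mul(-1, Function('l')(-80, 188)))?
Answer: 2200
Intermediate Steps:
Function('l')(s, K) = Add(K, Mul(2, s)) (Function('l')(s, K) = Add(Add(K, s), s) = Add(K, Mul(2, s)))
Add(2228, Mul(-1, Function('l')(-80, 188))) = Add(2228, Mul(-1, Add(188, Mul(2, -80)))) = Add(2228, Mul(-1, Add(188, -160))) = Add(2228, Mul(-1, 28)) = Add(2228, -28) = 2200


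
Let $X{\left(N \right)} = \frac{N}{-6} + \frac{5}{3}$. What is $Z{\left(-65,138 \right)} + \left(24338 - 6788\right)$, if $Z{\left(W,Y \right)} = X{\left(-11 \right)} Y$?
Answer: $18033$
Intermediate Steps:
$X{\left(N \right)} = \frac{5}{3} - \frac{N}{6}$ ($X{\left(N \right)} = N \left(- \frac{1}{6}\right) + 5 \cdot \frac{1}{3} = - \frac{N}{6} + \frac{5}{3} = \frac{5}{3} - \frac{N}{6}$)
$Z{\left(W,Y \right)} = \frac{7 Y}{2}$ ($Z{\left(W,Y \right)} = \left(\frac{5}{3} - - \frac{11}{6}\right) Y = \left(\frac{5}{3} + \frac{11}{6}\right) Y = \frac{7 Y}{2}$)
$Z{\left(-65,138 \right)} + \left(24338 - 6788\right) = \frac{7}{2} \cdot 138 + \left(24338 - 6788\right) = 483 + \left(24338 - 6788\right) = 483 + 17550 = 18033$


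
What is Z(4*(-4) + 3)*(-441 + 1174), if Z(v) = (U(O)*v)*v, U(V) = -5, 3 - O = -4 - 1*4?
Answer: -619385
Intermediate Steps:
O = 11 (O = 3 - (-4 - 1*4) = 3 - (-4 - 4) = 3 - 1*(-8) = 3 + 8 = 11)
Z(v) = -5*v² (Z(v) = (-5*v)*v = -5*v²)
Z(4*(-4) + 3)*(-441 + 1174) = (-5*(4*(-4) + 3)²)*(-441 + 1174) = -5*(-16 + 3)²*733 = -5*(-13)²*733 = -5*169*733 = -845*733 = -619385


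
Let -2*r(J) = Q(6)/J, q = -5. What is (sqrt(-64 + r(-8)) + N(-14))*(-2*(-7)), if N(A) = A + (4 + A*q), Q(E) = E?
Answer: 840 + 7*I*sqrt(1018)/2 ≈ 840.0 + 111.67*I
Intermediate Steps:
r(J) = -3/J
N(A) = 4 - 4*A (N(A) = A + (4 + A*(-5)) = A + (4 - 5*A) = 4 - 4*A)
(sqrt(-64 + r(-8)) + N(-14))*(-2*(-7)) = (sqrt(-64 - 3/(-8)) + (4 - 4*(-14)))*(-2*(-7)) = (sqrt(-64 - 3*(-1/8)) + (4 + 56))*14 = (sqrt(-64 + 3/8) + 60)*14 = (sqrt(-509/8) + 60)*14 = (I*sqrt(1018)/4 + 60)*14 = (60 + I*sqrt(1018)/4)*14 = 840 + 7*I*sqrt(1018)/2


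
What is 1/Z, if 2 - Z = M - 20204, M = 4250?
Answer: 1/15956 ≈ 6.2672e-5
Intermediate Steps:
Z = 15956 (Z = 2 - (4250 - 20204) = 2 - 1*(-15954) = 2 + 15954 = 15956)
1/Z = 1/15956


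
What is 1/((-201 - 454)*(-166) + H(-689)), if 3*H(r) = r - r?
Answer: 1/108730 ≈ 9.1971e-6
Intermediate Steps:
H(r) = 0 (H(r) = (r - r)/3 = (⅓)*0 = 0)
1/((-201 - 454)*(-166) + H(-689)) = 1/((-201 - 454)*(-166) + 0) = 1/(-655*(-166) + 0) = 1/(108730 + 0) = 1/108730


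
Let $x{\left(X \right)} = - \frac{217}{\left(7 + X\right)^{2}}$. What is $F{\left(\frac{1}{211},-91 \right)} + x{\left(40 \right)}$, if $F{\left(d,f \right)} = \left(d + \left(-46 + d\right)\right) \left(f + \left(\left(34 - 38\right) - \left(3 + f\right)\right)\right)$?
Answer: $\frac{150007165}{466099} \approx 321.84$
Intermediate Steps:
$x{\left(X \right)} = - \frac{217}{\left(7 + X\right)^{2}}$
$F{\left(d,f \right)} = 322 - 14 d$ ($F{\left(d,f \right)} = \left(-46 + 2 d\right) \left(f - \left(7 + f\right)\right) = \left(-46 + 2 d\right) \left(-7\right) = 322 - 14 d$)
$F{\left(\frac{1}{211},-91 \right)} + x{\left(40 \right)} = \left(322 - \frac{14}{211}\right) - \frac{217}{\left(7 + 40\right)^{2}} = \left(322 - \frac{14}{211}\right) - \frac{217}{2209} = \frac{67928}{211} - \frac{217}{2209} = \frac{150007165}{466099}$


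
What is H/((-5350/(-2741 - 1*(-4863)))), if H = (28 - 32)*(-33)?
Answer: -140052/2675 ≈ -52.356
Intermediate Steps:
H = 132 (H = -4*(-33) = 132)
H/((-5350/(-2741 - 1*(-4863)))) = 132/((-5350/(-2741 - 1*(-4863)))) = 132/((-5350/(-2741 + 4863))) = 132/((-5350/2122)) = 132/((-5350*1/2122)) = 132/(-2675/1061) = 132*(-1061/2675) = -140052/2675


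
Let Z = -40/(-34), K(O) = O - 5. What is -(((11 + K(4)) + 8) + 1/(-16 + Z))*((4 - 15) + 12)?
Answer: -4519/252 ≈ -17.933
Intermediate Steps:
K(O) = -5 + O
Z = 20/17 (Z = -40*(-1/34) = 20/17 ≈ 1.1765)
-(((11 + K(4)) + 8) + 1/(-16 + Z))*((4 - 15) + 12) = -(((11 + (-5 + 4)) + 8) + 1/(-16 + 20/17))*((4 - 15) + 12) = -(((11 - 1) + 8) + 1/(-252/17))*(-11 + 12) = -((10 + 8) - 17/252) = -(18 - 17/252) = -4519/252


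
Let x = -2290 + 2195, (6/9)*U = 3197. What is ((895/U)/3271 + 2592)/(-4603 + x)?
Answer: -40658321551/73693206189 ≈ -0.55172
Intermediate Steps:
U = 9591/2 (U = (3/2)*3197 = 9591/2 ≈ 4795.5)
x = -95
((895/U)/3271 + 2592)/(-4603 + x) = ((895/(9591/2))/3271 + 2592)/(-4603 - 95) = ((895*(2/9591))*(1/3271) + 2592)/(-4698) = ((1790/9591)*(1/3271) + 2592)*(-1/4698) = (1790/31372161 + 2592)*(-1/4698) = (81316643102/31372161)*(-1/4698) = -40658321551/73693206189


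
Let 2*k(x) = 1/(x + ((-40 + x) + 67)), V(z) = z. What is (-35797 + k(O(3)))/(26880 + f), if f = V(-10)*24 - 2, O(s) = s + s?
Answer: -2792165/2077764 ≈ -1.3438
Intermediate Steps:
O(s) = 2*s
k(x) = 1/(2*(27 + 2*x)) (k(x) = 1/(2*(x + ((-40 + x) + 67))) = 1/(2*(x + (27 + x))) = 1/(2*(27 + 2*x)))
f = -242 (f = -10*24 - 2 = -240 - 2 = -242)
(-35797 + k(O(3)))/(26880 + f) = (-35797 + 1/(2*(27 + 2*(2*3))))/(26880 - 242) = (-35797 + 1/(2*(27 + 2*6)))/26638 = (-35797 + 1/(2*(27 + 12)))*(1/26638) = (-35797 + (½)/39)*(1/26638) = (-35797 + (½)*(1/39))*(1/26638) = (-35797 + 1/78)*(1/26638) = -2792165/78*1/26638 = -2792165/2077764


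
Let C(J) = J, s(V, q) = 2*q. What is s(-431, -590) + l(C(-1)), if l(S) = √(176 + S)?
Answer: -1180 + 5*√7 ≈ -1166.8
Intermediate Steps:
s(-431, -590) + l(C(-1)) = 2*(-590) + √(176 - 1) = -1180 + √175 = -1180 + 5*√7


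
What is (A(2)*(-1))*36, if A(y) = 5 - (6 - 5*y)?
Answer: -324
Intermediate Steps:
A(y) = -1 + 5*y (A(y) = 5 + (-6 + 5*y) = -1 + 5*y)
(A(2)*(-1))*36 = ((-1 + 5*2)*(-1))*36 = ((-1 + 10)*(-1))*36 = (9*(-1))*36 = -9*36 = -324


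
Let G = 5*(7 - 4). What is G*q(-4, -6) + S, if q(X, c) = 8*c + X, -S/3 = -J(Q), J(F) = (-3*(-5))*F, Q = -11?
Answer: -1275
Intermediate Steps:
J(F) = 15*F
S = -495 (S = -(-3)*15*(-11) = -(-3)*(-165) = -3*165 = -495)
G = 15 (G = 5*3 = 15)
q(X, c) = X + 8*c
G*q(-4, -6) + S = 15*(-4 + 8*(-6)) - 495 = 15*(-4 - 48) - 495 = 15*(-52) - 495 = -780 - 495 = -1275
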